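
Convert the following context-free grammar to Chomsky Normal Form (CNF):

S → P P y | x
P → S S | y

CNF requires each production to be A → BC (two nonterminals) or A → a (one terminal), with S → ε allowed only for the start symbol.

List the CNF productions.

TY → y; S → x; P → y; S → P X0; X0 → P TY; P → S S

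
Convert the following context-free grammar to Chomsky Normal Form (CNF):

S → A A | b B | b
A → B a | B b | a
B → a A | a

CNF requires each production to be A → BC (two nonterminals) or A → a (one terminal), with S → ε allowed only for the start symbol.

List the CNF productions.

TB → b; S → b; TA → a; A → a; B → a; S → A A; S → TB B; A → B TA; A → B TB; B → TA A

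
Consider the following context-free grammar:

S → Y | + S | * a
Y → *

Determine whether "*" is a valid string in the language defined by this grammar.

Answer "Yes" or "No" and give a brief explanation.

Yes - a valid derivation exists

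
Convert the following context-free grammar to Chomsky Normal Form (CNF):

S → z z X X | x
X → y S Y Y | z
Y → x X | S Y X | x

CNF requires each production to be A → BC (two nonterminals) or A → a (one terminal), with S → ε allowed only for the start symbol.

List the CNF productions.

TZ → z; S → x; TY → y; X → z; TX → x; Y → x; S → TZ X0; X0 → TZ X1; X1 → X X; X → TY X2; X2 → S X3; X3 → Y Y; Y → TX X; Y → S X4; X4 → Y X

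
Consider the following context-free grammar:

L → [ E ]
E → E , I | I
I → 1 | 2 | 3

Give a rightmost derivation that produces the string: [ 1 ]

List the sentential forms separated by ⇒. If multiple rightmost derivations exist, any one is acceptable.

L ⇒ [ E ] ⇒ [ I ] ⇒ [ 1 ]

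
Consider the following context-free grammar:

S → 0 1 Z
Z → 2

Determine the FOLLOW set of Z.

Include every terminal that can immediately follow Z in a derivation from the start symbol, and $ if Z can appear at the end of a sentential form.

We compute FOLLOW(Z) using the standard algorithm.
FOLLOW(S) starts with {$}.
FIRST(S) = {0}
FIRST(Z) = {2}
FOLLOW(S) = {$}
FOLLOW(Z) = {$}
Therefore, FOLLOW(Z) = {$}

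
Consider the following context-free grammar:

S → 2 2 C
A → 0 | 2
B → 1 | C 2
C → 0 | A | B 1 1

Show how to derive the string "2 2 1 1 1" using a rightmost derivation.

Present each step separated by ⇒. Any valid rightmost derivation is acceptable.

S ⇒ 2 2 C ⇒ 2 2 B 1 1 ⇒ 2 2 1 1 1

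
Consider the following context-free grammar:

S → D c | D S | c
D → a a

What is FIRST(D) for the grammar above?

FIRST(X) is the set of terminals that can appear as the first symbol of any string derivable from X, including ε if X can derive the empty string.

We compute FIRST(D) using the standard algorithm.
FIRST(D) = {a}
FIRST(S) = {a, c}
Therefore, FIRST(D) = {a}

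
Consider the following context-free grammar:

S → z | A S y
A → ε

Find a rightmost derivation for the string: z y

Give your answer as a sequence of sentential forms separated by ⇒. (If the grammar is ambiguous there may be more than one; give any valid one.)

S ⇒ A S y ⇒ A z y ⇒ z y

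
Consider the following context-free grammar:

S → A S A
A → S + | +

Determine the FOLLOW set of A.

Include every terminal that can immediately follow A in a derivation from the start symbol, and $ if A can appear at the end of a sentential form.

We compute FOLLOW(A) using the standard algorithm.
FOLLOW(S) starts with {$}.
FIRST(A) = {+}
FIRST(S) = {+}
FOLLOW(A) = {$, +}
FOLLOW(S) = {$, +}
Therefore, FOLLOW(A) = {$, +}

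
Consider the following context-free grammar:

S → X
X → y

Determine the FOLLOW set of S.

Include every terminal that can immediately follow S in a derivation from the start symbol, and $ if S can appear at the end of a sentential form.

We compute FOLLOW(S) using the standard algorithm.
FOLLOW(S) starts with {$}.
FIRST(S) = {y}
FIRST(X) = {y}
FOLLOW(S) = {$}
FOLLOW(X) = {$}
Therefore, FOLLOW(S) = {$}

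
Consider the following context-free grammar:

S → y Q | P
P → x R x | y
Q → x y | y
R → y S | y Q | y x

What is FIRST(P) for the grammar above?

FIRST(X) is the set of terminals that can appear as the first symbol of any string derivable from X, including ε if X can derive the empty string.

We compute FIRST(P) using the standard algorithm.
FIRST(P) = {x, y}
FIRST(Q) = {x, y}
FIRST(R) = {y}
FIRST(S) = {x, y}
Therefore, FIRST(P) = {x, y}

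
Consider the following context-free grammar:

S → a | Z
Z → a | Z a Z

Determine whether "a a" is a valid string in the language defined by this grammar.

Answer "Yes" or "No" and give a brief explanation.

No - no valid derivation exists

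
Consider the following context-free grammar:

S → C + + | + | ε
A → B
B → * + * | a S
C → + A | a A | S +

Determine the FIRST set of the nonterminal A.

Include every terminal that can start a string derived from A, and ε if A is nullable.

We compute FIRST(A) using the standard algorithm.
FIRST(A) = {*, a}
FIRST(B) = {*, a}
FIRST(C) = {+, a}
FIRST(S) = {+, a, ε}
Therefore, FIRST(A) = {*, a}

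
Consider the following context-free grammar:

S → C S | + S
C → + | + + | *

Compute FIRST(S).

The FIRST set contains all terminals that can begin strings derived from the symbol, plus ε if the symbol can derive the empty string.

We compute FIRST(S) using the standard algorithm.
FIRST(C) = {*, +}
FIRST(S) = {*, +}
Therefore, FIRST(S) = {*, +}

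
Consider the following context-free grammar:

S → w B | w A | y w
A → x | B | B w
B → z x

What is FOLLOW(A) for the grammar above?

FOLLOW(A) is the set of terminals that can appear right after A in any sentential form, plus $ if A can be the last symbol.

We compute FOLLOW(A) using the standard algorithm.
FOLLOW(S) starts with {$}.
FIRST(A) = {x, z}
FIRST(B) = {z}
FIRST(S) = {w, y}
FOLLOW(A) = {$}
FOLLOW(B) = {$, w}
FOLLOW(S) = {$}
Therefore, FOLLOW(A) = {$}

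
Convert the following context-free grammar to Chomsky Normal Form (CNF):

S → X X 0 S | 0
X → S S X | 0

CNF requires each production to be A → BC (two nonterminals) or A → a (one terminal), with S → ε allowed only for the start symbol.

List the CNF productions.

T0 → 0; S → 0; X → 0; S → X X0; X0 → X X1; X1 → T0 S; X → S X2; X2 → S X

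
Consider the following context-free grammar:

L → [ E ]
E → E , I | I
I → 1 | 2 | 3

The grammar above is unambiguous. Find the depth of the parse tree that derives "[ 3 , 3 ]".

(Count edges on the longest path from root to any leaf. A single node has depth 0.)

4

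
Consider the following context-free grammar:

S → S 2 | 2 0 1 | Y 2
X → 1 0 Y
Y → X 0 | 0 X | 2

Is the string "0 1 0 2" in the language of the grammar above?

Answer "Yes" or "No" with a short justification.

No - no valid derivation exists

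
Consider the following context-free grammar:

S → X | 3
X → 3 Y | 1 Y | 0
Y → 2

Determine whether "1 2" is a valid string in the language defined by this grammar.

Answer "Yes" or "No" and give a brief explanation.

Yes - a valid derivation exists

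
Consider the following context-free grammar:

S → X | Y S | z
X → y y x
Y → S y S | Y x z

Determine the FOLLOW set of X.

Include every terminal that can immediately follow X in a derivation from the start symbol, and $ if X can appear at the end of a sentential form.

We compute FOLLOW(X) using the standard algorithm.
FOLLOW(S) starts with {$}.
FIRST(S) = {y, z}
FIRST(X) = {y}
FIRST(Y) = {y, z}
FOLLOW(S) = {$, x, y, z}
FOLLOW(X) = {$, x, y, z}
FOLLOW(Y) = {x, y, z}
Therefore, FOLLOW(X) = {$, x, y, z}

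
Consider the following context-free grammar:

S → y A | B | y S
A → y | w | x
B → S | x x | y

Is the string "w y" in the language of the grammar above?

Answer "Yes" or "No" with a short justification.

No - no valid derivation exists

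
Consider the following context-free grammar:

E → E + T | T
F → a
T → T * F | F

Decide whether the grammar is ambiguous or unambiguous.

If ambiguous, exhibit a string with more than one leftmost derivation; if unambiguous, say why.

Unambiguous - every string in the language has a unique leftmost derivation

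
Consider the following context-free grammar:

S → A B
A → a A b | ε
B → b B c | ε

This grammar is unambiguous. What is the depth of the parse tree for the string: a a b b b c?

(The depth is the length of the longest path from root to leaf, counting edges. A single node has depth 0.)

4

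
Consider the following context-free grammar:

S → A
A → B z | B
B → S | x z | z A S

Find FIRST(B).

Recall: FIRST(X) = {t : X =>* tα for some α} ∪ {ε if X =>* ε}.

We compute FIRST(B) using the standard algorithm.
FIRST(A) = {x, z}
FIRST(B) = {x, z}
FIRST(S) = {x, z}
Therefore, FIRST(B) = {x, z}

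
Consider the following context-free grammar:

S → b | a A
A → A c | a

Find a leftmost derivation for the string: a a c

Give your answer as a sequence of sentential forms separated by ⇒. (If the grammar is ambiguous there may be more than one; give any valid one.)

S ⇒ a A ⇒ a A c ⇒ a a c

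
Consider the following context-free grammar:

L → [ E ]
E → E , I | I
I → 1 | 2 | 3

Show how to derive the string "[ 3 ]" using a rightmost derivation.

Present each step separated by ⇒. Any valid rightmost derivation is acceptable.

L ⇒ [ E ] ⇒ [ I ] ⇒ [ 3 ]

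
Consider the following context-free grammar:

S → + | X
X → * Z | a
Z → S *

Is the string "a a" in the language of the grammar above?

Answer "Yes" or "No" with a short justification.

No - no valid derivation exists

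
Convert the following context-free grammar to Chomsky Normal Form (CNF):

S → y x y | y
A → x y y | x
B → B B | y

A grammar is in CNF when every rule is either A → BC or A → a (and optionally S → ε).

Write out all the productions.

TY → y; TX → x; S → y; A → x; B → y; S → TY X0; X0 → TX TY; A → TX X1; X1 → TY TY; B → B B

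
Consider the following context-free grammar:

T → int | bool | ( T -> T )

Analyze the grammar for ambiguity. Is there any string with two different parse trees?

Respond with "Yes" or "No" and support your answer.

No - the grammar is unambiguous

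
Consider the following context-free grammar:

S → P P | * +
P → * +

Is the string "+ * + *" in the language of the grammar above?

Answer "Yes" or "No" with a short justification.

No - no valid derivation exists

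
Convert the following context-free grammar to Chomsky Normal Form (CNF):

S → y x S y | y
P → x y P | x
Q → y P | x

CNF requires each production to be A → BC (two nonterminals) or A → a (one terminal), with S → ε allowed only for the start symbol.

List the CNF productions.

TY → y; TX → x; S → y; P → x; Q → x; S → TY X0; X0 → TX X1; X1 → S TY; P → TX X2; X2 → TY P; Q → TY P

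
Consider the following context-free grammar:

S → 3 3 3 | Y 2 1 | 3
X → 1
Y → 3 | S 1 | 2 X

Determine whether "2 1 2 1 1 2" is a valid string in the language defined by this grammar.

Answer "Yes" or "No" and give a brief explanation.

No - no valid derivation exists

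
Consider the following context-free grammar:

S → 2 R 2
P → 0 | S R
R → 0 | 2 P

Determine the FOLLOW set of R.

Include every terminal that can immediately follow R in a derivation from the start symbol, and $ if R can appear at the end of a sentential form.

We compute FOLLOW(R) using the standard algorithm.
FOLLOW(S) starts with {$}.
FIRST(P) = {0, 2}
FIRST(R) = {0, 2}
FIRST(S) = {2}
FOLLOW(P) = {2}
FOLLOW(R) = {2}
FOLLOW(S) = {$, 0, 2}
Therefore, FOLLOW(R) = {2}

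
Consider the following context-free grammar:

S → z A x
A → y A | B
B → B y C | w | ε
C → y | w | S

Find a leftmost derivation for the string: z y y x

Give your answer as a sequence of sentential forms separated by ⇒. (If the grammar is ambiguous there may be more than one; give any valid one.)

S ⇒ z A x ⇒ z y A x ⇒ z y y A x ⇒ z y y B x ⇒ z y y x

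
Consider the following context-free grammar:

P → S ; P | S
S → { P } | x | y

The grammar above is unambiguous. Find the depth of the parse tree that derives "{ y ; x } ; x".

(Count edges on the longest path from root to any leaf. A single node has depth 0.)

5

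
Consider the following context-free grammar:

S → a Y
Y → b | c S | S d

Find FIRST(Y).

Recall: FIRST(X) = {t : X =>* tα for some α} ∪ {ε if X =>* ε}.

We compute FIRST(Y) using the standard algorithm.
FIRST(S) = {a}
FIRST(Y) = {a, b, c}
Therefore, FIRST(Y) = {a, b, c}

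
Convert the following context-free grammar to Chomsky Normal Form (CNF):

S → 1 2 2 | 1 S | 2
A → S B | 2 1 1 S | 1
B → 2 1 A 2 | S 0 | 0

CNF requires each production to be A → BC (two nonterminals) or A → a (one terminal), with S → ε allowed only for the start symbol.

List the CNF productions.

T1 → 1; T2 → 2; S → 2; A → 1; T0 → 0; B → 0; S → T1 X0; X0 → T2 T2; S → T1 S; A → S B; A → T2 X1; X1 → T1 X2; X2 → T1 S; B → T2 X3; X3 → T1 X4; X4 → A T2; B → S T0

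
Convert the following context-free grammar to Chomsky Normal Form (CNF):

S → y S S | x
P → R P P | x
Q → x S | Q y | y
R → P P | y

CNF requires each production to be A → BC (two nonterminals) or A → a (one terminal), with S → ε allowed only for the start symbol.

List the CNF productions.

TY → y; S → x; P → x; TX → x; Q → y; R → y; S → TY X0; X0 → S S; P → R X1; X1 → P P; Q → TX S; Q → Q TY; R → P P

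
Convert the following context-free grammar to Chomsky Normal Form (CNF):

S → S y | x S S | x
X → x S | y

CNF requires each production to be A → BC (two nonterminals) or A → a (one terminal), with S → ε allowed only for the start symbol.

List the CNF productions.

TY → y; TX → x; S → x; X → y; S → S TY; S → TX X0; X0 → S S; X → TX S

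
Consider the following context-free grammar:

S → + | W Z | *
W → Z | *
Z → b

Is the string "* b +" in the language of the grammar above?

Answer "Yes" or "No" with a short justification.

No - no valid derivation exists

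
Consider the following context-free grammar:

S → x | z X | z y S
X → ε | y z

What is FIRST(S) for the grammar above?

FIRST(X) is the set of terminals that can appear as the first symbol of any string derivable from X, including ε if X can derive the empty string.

We compute FIRST(S) using the standard algorithm.
FIRST(S) = {x, z}
FIRST(X) = {y, ε}
Therefore, FIRST(S) = {x, z}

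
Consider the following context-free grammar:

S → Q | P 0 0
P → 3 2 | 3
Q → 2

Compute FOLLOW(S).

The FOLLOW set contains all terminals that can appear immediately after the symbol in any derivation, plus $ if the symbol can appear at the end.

We compute FOLLOW(S) using the standard algorithm.
FOLLOW(S) starts with {$}.
FIRST(P) = {3}
FIRST(Q) = {2}
FIRST(S) = {2, 3}
FOLLOW(P) = {0}
FOLLOW(Q) = {$}
FOLLOW(S) = {$}
Therefore, FOLLOW(S) = {$}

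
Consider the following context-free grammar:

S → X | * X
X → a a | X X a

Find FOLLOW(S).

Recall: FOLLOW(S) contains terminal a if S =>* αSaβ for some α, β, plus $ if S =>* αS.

We compute FOLLOW(S) using the standard algorithm.
FOLLOW(S) starts with {$}.
FIRST(S) = {*, a}
FIRST(X) = {a}
FOLLOW(S) = {$}
FOLLOW(X) = {$, a}
Therefore, FOLLOW(S) = {$}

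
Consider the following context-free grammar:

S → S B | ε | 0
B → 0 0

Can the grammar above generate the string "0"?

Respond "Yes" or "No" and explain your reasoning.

Yes - a valid derivation exists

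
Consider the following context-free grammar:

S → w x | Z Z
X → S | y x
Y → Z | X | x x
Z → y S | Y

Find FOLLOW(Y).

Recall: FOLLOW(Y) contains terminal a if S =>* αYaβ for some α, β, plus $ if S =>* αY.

We compute FOLLOW(Y) using the standard algorithm.
FOLLOW(S) starts with {$}.
FIRST(S) = {w, x, y}
FIRST(X) = {w, x, y}
FIRST(Y) = {w, x, y}
FIRST(Z) = {w, x, y}
FOLLOW(S) = {$, w, x, y}
FOLLOW(X) = {$, w, x, y}
FOLLOW(Y) = {$, w, x, y}
FOLLOW(Z) = {$, w, x, y}
Therefore, FOLLOW(Y) = {$, w, x, y}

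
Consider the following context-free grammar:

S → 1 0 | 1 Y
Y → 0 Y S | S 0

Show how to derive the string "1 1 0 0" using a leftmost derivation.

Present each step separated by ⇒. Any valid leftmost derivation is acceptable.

S ⇒ 1 Y ⇒ 1 S 0 ⇒ 1 1 0 0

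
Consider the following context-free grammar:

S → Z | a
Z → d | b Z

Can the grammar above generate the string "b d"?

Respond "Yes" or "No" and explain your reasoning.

Yes - a valid derivation exists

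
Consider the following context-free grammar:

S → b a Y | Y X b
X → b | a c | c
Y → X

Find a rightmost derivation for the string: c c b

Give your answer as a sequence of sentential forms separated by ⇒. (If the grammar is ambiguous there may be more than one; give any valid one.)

S ⇒ Y X b ⇒ Y c b ⇒ X c b ⇒ c c b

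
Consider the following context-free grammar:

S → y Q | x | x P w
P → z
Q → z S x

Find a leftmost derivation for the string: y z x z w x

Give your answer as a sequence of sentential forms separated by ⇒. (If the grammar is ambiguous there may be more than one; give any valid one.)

S ⇒ y Q ⇒ y z S x ⇒ y z x P w x ⇒ y z x z w x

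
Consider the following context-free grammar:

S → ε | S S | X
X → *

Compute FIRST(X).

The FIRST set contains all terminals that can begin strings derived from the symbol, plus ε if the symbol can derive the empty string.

We compute FIRST(X) using the standard algorithm.
FIRST(S) = {*, ε}
FIRST(X) = {*}
Therefore, FIRST(X) = {*}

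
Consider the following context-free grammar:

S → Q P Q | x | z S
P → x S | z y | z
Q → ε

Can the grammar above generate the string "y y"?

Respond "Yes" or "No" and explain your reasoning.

No - no valid derivation exists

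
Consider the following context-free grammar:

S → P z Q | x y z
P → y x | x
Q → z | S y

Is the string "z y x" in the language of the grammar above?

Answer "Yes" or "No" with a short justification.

No - no valid derivation exists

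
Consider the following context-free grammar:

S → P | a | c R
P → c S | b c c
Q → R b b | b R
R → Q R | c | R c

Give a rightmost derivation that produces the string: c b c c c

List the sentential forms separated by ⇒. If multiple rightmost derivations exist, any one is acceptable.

S ⇒ c R ⇒ c Q R ⇒ c Q c ⇒ c b R c ⇒ c b R c c ⇒ c b c c c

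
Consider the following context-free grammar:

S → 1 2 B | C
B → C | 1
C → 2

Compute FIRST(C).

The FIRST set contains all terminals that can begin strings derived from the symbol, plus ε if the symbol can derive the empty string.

We compute FIRST(C) using the standard algorithm.
FIRST(B) = {1, 2}
FIRST(C) = {2}
FIRST(S) = {1, 2}
Therefore, FIRST(C) = {2}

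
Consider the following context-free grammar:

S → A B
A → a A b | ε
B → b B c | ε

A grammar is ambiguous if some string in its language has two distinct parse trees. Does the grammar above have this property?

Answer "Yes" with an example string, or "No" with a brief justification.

No - the grammar is unambiguous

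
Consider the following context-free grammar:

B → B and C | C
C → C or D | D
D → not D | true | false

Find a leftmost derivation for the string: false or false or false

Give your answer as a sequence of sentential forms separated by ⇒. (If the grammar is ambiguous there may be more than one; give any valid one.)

B ⇒ C ⇒ C or D ⇒ C or D or D ⇒ D or D or D ⇒ false or D or D ⇒ false or false or D ⇒ false or false or false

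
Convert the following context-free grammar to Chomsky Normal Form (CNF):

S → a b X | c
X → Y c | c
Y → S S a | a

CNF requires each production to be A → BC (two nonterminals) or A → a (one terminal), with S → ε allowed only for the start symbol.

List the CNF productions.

TA → a; TB → b; S → c; TC → c; X → c; Y → a; S → TA X0; X0 → TB X; X → Y TC; Y → S X1; X1 → S TA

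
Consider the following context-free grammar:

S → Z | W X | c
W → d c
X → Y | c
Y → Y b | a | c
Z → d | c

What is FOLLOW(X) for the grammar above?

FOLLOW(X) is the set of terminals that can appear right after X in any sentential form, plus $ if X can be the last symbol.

We compute FOLLOW(X) using the standard algorithm.
FOLLOW(S) starts with {$}.
FIRST(S) = {c, d}
FIRST(W) = {d}
FIRST(X) = {a, c}
FIRST(Y) = {a, c}
FIRST(Z) = {c, d}
FOLLOW(S) = {$}
FOLLOW(W) = {a, c}
FOLLOW(X) = {$}
FOLLOW(Y) = {$, b}
FOLLOW(Z) = {$}
Therefore, FOLLOW(X) = {$}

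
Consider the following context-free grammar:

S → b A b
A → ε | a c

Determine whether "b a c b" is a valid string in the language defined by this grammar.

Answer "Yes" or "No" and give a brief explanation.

Yes - a valid derivation exists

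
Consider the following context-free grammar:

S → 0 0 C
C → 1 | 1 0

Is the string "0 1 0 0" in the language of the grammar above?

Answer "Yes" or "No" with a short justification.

No - no valid derivation exists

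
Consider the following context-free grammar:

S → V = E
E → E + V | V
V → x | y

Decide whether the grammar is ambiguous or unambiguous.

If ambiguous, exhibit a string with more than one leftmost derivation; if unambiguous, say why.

Unambiguous - every string in the language has a unique leftmost derivation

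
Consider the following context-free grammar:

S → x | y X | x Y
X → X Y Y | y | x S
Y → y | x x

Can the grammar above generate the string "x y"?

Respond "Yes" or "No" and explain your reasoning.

Yes - a valid derivation exists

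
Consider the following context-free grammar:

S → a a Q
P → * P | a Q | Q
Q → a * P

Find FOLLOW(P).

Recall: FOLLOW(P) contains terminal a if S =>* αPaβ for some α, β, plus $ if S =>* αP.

We compute FOLLOW(P) using the standard algorithm.
FOLLOW(S) starts with {$}.
FIRST(P) = {*, a}
FIRST(Q) = {a}
FIRST(S) = {a}
FOLLOW(P) = {$}
FOLLOW(Q) = {$}
FOLLOW(S) = {$}
Therefore, FOLLOW(P) = {$}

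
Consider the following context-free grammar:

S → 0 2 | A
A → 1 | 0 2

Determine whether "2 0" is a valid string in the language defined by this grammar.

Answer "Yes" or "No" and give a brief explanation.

No - no valid derivation exists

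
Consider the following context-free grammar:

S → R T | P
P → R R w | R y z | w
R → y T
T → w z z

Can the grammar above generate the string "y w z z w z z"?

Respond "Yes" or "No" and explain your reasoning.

Yes - a valid derivation exists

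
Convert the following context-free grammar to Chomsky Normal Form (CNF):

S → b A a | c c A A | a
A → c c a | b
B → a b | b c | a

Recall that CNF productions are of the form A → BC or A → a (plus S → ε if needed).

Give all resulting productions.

TB → b; TA → a; TC → c; S → a; A → b; B → a; S → TB X0; X0 → A TA; S → TC X1; X1 → TC X2; X2 → A A; A → TC X3; X3 → TC TA; B → TA TB; B → TB TC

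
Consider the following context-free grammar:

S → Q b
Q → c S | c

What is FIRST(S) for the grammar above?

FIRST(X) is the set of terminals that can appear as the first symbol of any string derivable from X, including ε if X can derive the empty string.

We compute FIRST(S) using the standard algorithm.
FIRST(Q) = {c}
FIRST(S) = {c}
Therefore, FIRST(S) = {c}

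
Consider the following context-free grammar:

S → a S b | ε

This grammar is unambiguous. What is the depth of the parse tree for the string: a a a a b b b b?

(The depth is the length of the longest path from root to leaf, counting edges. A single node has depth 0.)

5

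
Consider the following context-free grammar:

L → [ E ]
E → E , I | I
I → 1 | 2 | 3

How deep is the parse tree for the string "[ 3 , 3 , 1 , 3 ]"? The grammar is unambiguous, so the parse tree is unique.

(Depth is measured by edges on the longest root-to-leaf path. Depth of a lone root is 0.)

6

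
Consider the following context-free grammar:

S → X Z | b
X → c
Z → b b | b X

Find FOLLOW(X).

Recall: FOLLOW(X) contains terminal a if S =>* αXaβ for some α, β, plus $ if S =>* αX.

We compute FOLLOW(X) using the standard algorithm.
FOLLOW(S) starts with {$}.
FIRST(S) = {b, c}
FIRST(X) = {c}
FIRST(Z) = {b}
FOLLOW(S) = {$}
FOLLOW(X) = {$, b}
FOLLOW(Z) = {$}
Therefore, FOLLOW(X) = {$, b}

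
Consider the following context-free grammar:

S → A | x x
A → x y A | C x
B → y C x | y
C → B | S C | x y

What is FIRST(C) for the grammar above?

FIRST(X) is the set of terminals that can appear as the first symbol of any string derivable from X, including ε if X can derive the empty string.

We compute FIRST(C) using the standard algorithm.
FIRST(A) = {x, y}
FIRST(B) = {y}
FIRST(C) = {x, y}
FIRST(S) = {x, y}
Therefore, FIRST(C) = {x, y}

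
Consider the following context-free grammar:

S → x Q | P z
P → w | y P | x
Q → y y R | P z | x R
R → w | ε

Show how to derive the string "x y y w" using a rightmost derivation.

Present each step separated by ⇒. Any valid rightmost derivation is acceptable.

S ⇒ x Q ⇒ x y y R ⇒ x y y w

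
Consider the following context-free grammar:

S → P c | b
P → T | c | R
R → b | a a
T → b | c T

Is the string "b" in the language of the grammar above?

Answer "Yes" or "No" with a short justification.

Yes - a valid derivation exists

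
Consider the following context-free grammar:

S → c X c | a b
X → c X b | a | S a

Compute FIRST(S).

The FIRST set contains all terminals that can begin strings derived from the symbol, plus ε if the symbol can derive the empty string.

We compute FIRST(S) using the standard algorithm.
FIRST(S) = {a, c}
FIRST(X) = {a, c}
Therefore, FIRST(S) = {a, c}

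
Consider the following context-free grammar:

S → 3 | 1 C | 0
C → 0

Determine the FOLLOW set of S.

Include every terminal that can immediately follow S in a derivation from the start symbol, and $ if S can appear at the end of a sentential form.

We compute FOLLOW(S) using the standard algorithm.
FOLLOW(S) starts with {$}.
FIRST(C) = {0}
FIRST(S) = {0, 1, 3}
FOLLOW(C) = {$}
FOLLOW(S) = {$}
Therefore, FOLLOW(S) = {$}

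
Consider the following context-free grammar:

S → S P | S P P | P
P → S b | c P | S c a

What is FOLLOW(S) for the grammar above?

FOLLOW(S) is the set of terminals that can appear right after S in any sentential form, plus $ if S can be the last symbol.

We compute FOLLOW(S) using the standard algorithm.
FOLLOW(S) starts with {$}.
FIRST(P) = {c}
FIRST(S) = {c}
FOLLOW(P) = {$, b, c}
FOLLOW(S) = {$, b, c}
Therefore, FOLLOW(S) = {$, b, c}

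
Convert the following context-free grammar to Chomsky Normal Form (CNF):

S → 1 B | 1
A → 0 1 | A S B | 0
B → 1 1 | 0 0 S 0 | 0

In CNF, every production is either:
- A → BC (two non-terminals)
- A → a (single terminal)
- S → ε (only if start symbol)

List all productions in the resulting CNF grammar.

T1 → 1; S → 1; T0 → 0; A → 0; B → 0; S → T1 B; A → T0 T1; A → A X0; X0 → S B; B → T1 T1; B → T0 X1; X1 → T0 X2; X2 → S T0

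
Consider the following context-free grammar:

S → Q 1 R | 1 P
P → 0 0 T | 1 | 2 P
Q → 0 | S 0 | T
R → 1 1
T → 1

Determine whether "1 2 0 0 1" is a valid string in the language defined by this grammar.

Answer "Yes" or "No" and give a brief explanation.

Yes - a valid derivation exists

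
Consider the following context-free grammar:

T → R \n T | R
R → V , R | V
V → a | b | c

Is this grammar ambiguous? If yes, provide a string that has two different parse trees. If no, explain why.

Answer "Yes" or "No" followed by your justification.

No - the grammar is unambiguous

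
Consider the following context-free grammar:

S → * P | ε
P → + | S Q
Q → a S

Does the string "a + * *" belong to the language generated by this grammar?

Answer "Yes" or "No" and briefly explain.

No - no valid derivation exists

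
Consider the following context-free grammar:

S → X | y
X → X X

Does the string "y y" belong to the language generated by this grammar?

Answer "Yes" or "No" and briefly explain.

No - no valid derivation exists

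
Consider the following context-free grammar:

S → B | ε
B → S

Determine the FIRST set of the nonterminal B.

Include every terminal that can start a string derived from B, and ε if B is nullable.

We compute FIRST(B) using the standard algorithm.
FIRST(B) = {ε}
FIRST(S) = {ε}
Therefore, FIRST(B) = {ε}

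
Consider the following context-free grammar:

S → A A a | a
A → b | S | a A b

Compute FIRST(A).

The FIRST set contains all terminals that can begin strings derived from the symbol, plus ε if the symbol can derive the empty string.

We compute FIRST(A) using the standard algorithm.
FIRST(A) = {a, b}
FIRST(S) = {a, b}
Therefore, FIRST(A) = {a, b}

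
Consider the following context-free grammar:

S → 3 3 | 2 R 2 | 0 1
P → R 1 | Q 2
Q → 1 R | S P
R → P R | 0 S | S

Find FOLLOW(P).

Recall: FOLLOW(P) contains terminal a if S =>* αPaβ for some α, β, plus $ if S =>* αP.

We compute FOLLOW(P) using the standard algorithm.
FOLLOW(S) starts with {$}.
FIRST(P) = {0, 1, 2, 3}
FIRST(Q) = {0, 1, 2, 3}
FIRST(R) = {0, 1, 2, 3}
FIRST(S) = {0, 2, 3}
FOLLOW(P) = {0, 1, 2, 3}
FOLLOW(Q) = {2}
FOLLOW(R) = {1, 2}
FOLLOW(S) = {$, 0, 1, 2, 3}
Therefore, FOLLOW(P) = {0, 1, 2, 3}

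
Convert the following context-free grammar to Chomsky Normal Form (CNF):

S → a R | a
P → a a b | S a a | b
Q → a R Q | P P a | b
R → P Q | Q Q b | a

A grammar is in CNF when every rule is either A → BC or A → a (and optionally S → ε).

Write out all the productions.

TA → a; S → a; TB → b; P → b; Q → b; R → a; S → TA R; P → TA X0; X0 → TA TB; P → S X1; X1 → TA TA; Q → TA X2; X2 → R Q; Q → P X3; X3 → P TA; R → P Q; R → Q X4; X4 → Q TB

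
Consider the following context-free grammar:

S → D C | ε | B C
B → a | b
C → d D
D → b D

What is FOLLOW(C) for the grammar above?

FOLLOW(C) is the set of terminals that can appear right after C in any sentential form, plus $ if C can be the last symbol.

We compute FOLLOW(C) using the standard algorithm.
FOLLOW(S) starts with {$}.
FIRST(B) = {a, b}
FIRST(C) = {d}
FIRST(D) = {b}
FIRST(S) = {a, b, ε}
FOLLOW(B) = {d}
FOLLOW(C) = {$}
FOLLOW(D) = {$, d}
FOLLOW(S) = {$}
Therefore, FOLLOW(C) = {$}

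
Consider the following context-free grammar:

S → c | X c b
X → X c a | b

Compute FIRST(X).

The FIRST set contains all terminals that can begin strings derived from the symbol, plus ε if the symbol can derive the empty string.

We compute FIRST(X) using the standard algorithm.
FIRST(S) = {b, c}
FIRST(X) = {b}
Therefore, FIRST(X) = {b}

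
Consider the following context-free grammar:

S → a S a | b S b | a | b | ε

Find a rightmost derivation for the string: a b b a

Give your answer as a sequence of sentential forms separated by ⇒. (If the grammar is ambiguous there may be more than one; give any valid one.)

S ⇒ a S a ⇒ a b S b a ⇒ a b b a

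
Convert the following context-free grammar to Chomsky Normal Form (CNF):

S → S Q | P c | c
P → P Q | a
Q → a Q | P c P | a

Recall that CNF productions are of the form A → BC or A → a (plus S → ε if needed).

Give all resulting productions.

TC → c; S → c; P → a; TA → a; Q → a; S → S Q; S → P TC; P → P Q; Q → TA Q; Q → P X0; X0 → TC P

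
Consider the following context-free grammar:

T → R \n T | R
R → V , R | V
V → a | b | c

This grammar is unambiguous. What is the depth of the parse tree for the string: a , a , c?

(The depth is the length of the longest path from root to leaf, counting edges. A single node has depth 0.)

5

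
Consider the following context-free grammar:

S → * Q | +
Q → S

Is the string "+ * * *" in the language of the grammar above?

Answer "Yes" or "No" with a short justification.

No - no valid derivation exists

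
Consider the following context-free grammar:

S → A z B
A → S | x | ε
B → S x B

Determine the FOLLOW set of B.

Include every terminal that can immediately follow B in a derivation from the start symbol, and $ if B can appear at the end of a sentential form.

We compute FOLLOW(B) using the standard algorithm.
FOLLOW(S) starts with {$}.
FIRST(A) = {x, z, ε}
FIRST(B) = {x, z}
FIRST(S) = {x, z}
FOLLOW(A) = {z}
FOLLOW(B) = {$, x, z}
FOLLOW(S) = {$, x, z}
Therefore, FOLLOW(B) = {$, x, z}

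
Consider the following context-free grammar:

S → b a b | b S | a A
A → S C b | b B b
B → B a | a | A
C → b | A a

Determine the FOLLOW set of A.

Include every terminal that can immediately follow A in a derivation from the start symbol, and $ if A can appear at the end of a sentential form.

We compute FOLLOW(A) using the standard algorithm.
FOLLOW(S) starts with {$}.
FIRST(A) = {a, b}
FIRST(B) = {a, b}
FIRST(C) = {a, b}
FIRST(S) = {a, b}
FOLLOW(A) = {$, a, b}
FOLLOW(B) = {a, b}
FOLLOW(C) = {b}
FOLLOW(S) = {$, a, b}
Therefore, FOLLOW(A) = {$, a, b}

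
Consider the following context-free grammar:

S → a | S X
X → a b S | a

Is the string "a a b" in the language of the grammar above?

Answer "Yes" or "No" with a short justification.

No - no valid derivation exists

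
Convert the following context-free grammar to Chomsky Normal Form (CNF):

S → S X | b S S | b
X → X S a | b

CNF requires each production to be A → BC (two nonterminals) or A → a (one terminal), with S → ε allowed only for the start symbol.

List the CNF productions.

TB → b; S → b; TA → a; X → b; S → S X; S → TB X0; X0 → S S; X → X X1; X1 → S TA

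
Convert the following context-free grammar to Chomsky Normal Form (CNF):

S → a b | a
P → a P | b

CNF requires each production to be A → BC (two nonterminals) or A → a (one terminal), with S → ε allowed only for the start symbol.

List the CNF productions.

TA → a; TB → b; S → a; P → b; S → TA TB; P → TA P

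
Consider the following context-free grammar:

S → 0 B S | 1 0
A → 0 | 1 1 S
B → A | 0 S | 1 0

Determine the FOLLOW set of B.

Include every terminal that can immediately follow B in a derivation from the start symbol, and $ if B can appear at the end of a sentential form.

We compute FOLLOW(B) using the standard algorithm.
FOLLOW(S) starts with {$}.
FIRST(A) = {0, 1}
FIRST(B) = {0, 1}
FIRST(S) = {0, 1}
FOLLOW(A) = {0, 1}
FOLLOW(B) = {0, 1}
FOLLOW(S) = {$, 0, 1}
Therefore, FOLLOW(B) = {0, 1}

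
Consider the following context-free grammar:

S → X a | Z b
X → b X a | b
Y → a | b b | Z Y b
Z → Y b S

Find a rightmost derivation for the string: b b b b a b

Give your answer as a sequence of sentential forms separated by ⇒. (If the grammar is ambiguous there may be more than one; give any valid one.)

S ⇒ Z b ⇒ Y b S b ⇒ Y b X a b ⇒ Y b b a b ⇒ b b b b a b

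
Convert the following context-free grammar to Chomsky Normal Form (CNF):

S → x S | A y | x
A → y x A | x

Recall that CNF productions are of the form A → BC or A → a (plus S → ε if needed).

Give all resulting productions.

TX → x; TY → y; S → x; A → x; S → TX S; S → A TY; A → TY X0; X0 → TX A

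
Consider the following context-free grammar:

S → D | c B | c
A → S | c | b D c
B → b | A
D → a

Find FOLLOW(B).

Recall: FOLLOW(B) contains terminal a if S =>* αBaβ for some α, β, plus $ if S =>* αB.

We compute FOLLOW(B) using the standard algorithm.
FOLLOW(S) starts with {$}.
FIRST(A) = {a, b, c}
FIRST(B) = {a, b, c}
FIRST(D) = {a}
FIRST(S) = {a, c}
FOLLOW(A) = {$}
FOLLOW(B) = {$}
FOLLOW(D) = {$, c}
FOLLOW(S) = {$}
Therefore, FOLLOW(B) = {$}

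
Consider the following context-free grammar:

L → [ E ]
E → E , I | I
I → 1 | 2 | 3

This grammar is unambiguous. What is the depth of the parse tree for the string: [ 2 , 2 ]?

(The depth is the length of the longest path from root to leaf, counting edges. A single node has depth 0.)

4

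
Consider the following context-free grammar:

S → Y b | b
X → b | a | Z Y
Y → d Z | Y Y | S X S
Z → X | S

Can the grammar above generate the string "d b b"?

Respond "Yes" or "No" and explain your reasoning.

Yes - a valid derivation exists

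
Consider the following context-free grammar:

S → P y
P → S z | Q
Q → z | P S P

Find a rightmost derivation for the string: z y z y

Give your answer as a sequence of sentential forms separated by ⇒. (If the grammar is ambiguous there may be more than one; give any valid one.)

S ⇒ P y ⇒ S z y ⇒ P y z y ⇒ Q y z y ⇒ z y z y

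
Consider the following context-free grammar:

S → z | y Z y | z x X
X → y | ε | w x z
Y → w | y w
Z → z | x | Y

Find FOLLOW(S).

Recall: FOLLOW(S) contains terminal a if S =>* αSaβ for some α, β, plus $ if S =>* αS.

We compute FOLLOW(S) using the standard algorithm.
FOLLOW(S) starts with {$}.
FIRST(S) = {y, z}
FIRST(X) = {w, y, ε}
FIRST(Y) = {w, y}
FIRST(Z) = {w, x, y, z}
FOLLOW(S) = {$}
FOLLOW(X) = {$}
FOLLOW(Y) = {y}
FOLLOW(Z) = {y}
Therefore, FOLLOW(S) = {$}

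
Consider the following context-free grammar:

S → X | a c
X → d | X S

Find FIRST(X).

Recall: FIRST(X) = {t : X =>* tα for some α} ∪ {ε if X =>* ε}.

We compute FIRST(X) using the standard algorithm.
FIRST(S) = {a, d}
FIRST(X) = {d}
Therefore, FIRST(X) = {d}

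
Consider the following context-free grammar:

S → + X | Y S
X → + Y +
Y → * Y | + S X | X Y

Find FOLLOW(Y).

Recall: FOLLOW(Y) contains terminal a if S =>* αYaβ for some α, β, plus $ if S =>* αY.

We compute FOLLOW(Y) using the standard algorithm.
FOLLOW(S) starts with {$}.
FIRST(S) = {*, +}
FIRST(X) = {+}
FIRST(Y) = {*, +}
FOLLOW(S) = {$, +}
FOLLOW(X) = {$, *, +}
FOLLOW(Y) = {*, +}
Therefore, FOLLOW(Y) = {*, +}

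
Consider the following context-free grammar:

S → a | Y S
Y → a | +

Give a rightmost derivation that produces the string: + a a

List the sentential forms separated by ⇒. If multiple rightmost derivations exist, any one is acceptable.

S ⇒ Y S ⇒ Y Y S ⇒ Y Y a ⇒ Y a a ⇒ + a a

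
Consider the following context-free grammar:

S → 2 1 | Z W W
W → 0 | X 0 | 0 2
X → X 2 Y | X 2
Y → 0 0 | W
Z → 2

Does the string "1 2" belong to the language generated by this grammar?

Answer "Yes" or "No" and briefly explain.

No - no valid derivation exists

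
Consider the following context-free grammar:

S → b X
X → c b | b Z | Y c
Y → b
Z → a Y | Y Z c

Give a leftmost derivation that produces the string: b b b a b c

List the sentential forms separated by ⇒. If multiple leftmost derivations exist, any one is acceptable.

S ⇒ b X ⇒ b b Z ⇒ b b Y Z c ⇒ b b b Z c ⇒ b b b a Y c ⇒ b b b a b c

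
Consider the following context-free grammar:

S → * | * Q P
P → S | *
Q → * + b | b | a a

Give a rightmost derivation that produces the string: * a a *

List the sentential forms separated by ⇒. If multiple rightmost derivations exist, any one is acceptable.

S ⇒ * Q P ⇒ * Q * ⇒ * a a *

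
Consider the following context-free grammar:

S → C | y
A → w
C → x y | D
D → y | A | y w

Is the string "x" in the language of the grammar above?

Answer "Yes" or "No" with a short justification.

No - no valid derivation exists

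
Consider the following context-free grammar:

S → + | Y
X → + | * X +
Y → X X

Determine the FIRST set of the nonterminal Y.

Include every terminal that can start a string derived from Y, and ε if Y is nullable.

We compute FIRST(Y) using the standard algorithm.
FIRST(S) = {*, +}
FIRST(X) = {*, +}
FIRST(Y) = {*, +}
Therefore, FIRST(Y) = {*, +}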